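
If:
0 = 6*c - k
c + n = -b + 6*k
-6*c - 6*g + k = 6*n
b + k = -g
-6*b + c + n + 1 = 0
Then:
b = 29/131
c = 2/131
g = -41/131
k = 12/131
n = 41/131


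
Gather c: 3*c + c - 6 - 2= 4*c - 8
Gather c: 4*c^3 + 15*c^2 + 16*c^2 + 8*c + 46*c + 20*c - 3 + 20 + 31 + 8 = 4*c^3 + 31*c^2 + 74*c + 56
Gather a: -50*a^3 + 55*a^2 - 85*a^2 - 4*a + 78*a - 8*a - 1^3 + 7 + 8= -50*a^3 - 30*a^2 + 66*a + 14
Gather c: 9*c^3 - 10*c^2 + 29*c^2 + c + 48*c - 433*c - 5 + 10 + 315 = 9*c^3 + 19*c^2 - 384*c + 320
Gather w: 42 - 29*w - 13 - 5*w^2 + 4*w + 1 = -5*w^2 - 25*w + 30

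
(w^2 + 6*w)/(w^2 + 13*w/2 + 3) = 2*w/(2*w + 1)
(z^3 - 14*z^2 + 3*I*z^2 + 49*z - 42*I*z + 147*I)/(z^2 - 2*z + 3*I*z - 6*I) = (z^2 - 14*z + 49)/(z - 2)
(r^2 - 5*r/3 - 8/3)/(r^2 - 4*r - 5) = (r - 8/3)/(r - 5)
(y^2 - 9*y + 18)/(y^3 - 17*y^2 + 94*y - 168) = (y - 3)/(y^2 - 11*y + 28)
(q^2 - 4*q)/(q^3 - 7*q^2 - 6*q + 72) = q/(q^2 - 3*q - 18)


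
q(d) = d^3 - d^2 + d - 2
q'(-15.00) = 706.00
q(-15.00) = -3617.00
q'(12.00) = 409.00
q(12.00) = 1594.00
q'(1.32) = 3.59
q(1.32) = -0.12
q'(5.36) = 76.47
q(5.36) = 128.62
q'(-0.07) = 1.15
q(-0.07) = -2.08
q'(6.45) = 112.91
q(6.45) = 231.18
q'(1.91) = 8.12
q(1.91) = 3.23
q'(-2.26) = 20.84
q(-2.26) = -20.91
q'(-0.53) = 2.90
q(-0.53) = -2.96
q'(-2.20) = 19.92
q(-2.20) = -19.69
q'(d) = 3*d^2 - 2*d + 1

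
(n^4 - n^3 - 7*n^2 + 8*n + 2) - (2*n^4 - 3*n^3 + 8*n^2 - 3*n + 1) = -n^4 + 2*n^3 - 15*n^2 + 11*n + 1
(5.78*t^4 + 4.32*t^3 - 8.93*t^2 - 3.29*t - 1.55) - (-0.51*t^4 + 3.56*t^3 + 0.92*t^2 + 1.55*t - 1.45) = 6.29*t^4 + 0.76*t^3 - 9.85*t^2 - 4.84*t - 0.1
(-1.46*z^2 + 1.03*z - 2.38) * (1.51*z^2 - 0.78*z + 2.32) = -2.2046*z^4 + 2.6941*z^3 - 7.7844*z^2 + 4.246*z - 5.5216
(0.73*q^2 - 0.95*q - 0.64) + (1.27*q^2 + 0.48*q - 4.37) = 2.0*q^2 - 0.47*q - 5.01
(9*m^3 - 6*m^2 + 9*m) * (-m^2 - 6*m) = -9*m^5 - 48*m^4 + 27*m^3 - 54*m^2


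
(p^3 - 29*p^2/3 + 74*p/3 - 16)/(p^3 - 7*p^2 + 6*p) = (p - 8/3)/p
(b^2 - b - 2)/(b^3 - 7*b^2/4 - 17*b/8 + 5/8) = 8*(b - 2)/(8*b^2 - 22*b + 5)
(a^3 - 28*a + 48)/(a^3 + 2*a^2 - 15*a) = (a^3 - 28*a + 48)/(a*(a^2 + 2*a - 15))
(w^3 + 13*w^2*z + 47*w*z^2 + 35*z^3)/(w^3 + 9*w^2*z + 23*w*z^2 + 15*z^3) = (w + 7*z)/(w + 3*z)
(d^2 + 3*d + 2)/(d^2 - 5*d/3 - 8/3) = 3*(d + 2)/(3*d - 8)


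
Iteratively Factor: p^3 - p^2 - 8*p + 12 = (p - 2)*(p^2 + p - 6) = (p - 2)^2*(p + 3)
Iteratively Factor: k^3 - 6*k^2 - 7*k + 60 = (k - 5)*(k^2 - k - 12) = (k - 5)*(k + 3)*(k - 4)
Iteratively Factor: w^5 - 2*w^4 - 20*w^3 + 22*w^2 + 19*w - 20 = (w + 1)*(w^4 - 3*w^3 - 17*w^2 + 39*w - 20) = (w - 5)*(w + 1)*(w^3 + 2*w^2 - 7*w + 4) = (w - 5)*(w - 1)*(w + 1)*(w^2 + 3*w - 4) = (w - 5)*(w - 1)*(w + 1)*(w + 4)*(w - 1)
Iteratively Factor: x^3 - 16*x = (x - 4)*(x^2 + 4*x) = (x - 4)*(x + 4)*(x)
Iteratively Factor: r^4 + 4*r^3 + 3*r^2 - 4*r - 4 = (r + 2)*(r^3 + 2*r^2 - r - 2) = (r + 1)*(r + 2)*(r^2 + r - 2) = (r - 1)*(r + 1)*(r + 2)*(r + 2)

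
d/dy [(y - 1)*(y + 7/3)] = 2*y + 4/3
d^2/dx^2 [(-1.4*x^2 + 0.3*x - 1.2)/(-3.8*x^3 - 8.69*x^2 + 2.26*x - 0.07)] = (40.432*x^6 - 25.9920000000002*x^5 + 220.6356*x^4 + 633.33666*x^3 + 477.7302*x^2 - 142.22394*x + 10.71712)/(54.872*x^9 + 376.4508*x^8 + 762.98034*x^7 + 211.488989*x^6 - 439.903278*x^5 + 145.406553*x^4 - 19.735864*x^3 + 1.200339*x^2 - 0.033222*x + 0.000343)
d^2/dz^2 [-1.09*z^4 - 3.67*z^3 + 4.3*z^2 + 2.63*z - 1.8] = -13.08*z^2 - 22.02*z + 8.6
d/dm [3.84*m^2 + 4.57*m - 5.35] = 7.68*m + 4.57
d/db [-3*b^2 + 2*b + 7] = 2 - 6*b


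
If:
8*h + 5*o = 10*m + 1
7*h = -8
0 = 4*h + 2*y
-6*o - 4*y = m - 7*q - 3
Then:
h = -8/7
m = 7*q/13 - 641/455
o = 14*q/13 - 359/455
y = 16/7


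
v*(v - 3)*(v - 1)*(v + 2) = v^4 - 2*v^3 - 5*v^2 + 6*v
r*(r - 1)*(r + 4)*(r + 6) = r^4 + 9*r^3 + 14*r^2 - 24*r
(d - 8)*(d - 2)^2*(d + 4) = d^4 - 8*d^3 - 12*d^2 + 112*d - 128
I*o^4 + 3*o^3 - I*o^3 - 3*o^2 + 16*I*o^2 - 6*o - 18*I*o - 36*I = (o - 2)*(o - 6*I)*(o + 3*I)*(I*o + I)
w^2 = w^2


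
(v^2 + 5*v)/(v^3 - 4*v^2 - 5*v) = (v + 5)/(v^2 - 4*v - 5)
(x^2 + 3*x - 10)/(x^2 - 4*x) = (x^2 + 3*x - 10)/(x*(x - 4))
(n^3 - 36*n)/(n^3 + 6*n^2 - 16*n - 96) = n*(n - 6)/(n^2 - 16)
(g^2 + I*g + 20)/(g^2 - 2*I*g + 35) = (g - 4*I)/(g - 7*I)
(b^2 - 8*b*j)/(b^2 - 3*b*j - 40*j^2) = b/(b + 5*j)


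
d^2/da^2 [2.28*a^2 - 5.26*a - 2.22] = 4.56000000000000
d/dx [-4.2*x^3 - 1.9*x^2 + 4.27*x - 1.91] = -12.6*x^2 - 3.8*x + 4.27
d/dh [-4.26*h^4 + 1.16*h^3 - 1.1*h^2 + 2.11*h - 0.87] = -17.04*h^3 + 3.48*h^2 - 2.2*h + 2.11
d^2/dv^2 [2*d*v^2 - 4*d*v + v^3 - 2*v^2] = 4*d + 6*v - 4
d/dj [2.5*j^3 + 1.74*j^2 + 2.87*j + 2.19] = 7.5*j^2 + 3.48*j + 2.87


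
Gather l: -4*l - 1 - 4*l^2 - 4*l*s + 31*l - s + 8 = -4*l^2 + l*(27 - 4*s) - s + 7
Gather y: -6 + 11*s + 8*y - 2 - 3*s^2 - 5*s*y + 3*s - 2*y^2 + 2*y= -3*s^2 + 14*s - 2*y^2 + y*(10 - 5*s) - 8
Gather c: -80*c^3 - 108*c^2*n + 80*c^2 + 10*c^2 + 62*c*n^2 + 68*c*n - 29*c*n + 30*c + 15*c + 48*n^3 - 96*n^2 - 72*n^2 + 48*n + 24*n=-80*c^3 + c^2*(90 - 108*n) + c*(62*n^2 + 39*n + 45) + 48*n^3 - 168*n^2 + 72*n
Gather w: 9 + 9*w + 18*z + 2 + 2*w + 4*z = 11*w + 22*z + 11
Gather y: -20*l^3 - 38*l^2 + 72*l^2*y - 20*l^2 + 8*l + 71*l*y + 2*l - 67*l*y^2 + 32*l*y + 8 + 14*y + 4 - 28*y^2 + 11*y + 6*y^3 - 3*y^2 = -20*l^3 - 58*l^2 + 10*l + 6*y^3 + y^2*(-67*l - 31) + y*(72*l^2 + 103*l + 25) + 12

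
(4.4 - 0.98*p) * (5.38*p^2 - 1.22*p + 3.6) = -5.2724*p^3 + 24.8676*p^2 - 8.896*p + 15.84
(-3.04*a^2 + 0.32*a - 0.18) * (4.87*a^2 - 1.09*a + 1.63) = -14.8048*a^4 + 4.872*a^3 - 6.1806*a^2 + 0.7178*a - 0.2934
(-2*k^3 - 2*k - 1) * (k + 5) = -2*k^4 - 10*k^3 - 2*k^2 - 11*k - 5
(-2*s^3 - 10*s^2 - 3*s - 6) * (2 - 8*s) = 16*s^4 + 76*s^3 + 4*s^2 + 42*s - 12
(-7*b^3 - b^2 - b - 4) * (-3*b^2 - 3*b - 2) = 21*b^5 + 24*b^4 + 20*b^3 + 17*b^2 + 14*b + 8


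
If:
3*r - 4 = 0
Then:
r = 4/3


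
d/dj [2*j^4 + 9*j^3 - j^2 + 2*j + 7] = 8*j^3 + 27*j^2 - 2*j + 2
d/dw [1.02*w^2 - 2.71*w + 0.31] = 2.04*w - 2.71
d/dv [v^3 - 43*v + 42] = 3*v^2 - 43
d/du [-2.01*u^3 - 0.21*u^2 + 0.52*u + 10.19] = -6.03*u^2 - 0.42*u + 0.52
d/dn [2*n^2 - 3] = 4*n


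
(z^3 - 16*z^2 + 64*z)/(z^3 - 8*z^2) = (z - 8)/z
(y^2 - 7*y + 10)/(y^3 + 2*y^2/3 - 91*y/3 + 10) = 3*(y - 2)/(3*y^2 + 17*y - 6)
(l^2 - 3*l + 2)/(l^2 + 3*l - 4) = (l - 2)/(l + 4)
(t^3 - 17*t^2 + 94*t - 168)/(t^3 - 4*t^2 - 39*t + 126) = (t^2 - 10*t + 24)/(t^2 + 3*t - 18)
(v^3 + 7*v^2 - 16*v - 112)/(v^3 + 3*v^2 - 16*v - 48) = (v + 7)/(v + 3)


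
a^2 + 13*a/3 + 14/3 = (a + 2)*(a + 7/3)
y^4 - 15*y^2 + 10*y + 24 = (y - 3)*(y - 2)*(y + 1)*(y + 4)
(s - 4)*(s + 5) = s^2 + s - 20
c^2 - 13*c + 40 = (c - 8)*(c - 5)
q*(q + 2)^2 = q^3 + 4*q^2 + 4*q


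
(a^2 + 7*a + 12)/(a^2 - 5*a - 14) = (a^2 + 7*a + 12)/(a^2 - 5*a - 14)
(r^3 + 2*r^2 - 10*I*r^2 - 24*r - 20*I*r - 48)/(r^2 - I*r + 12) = (r^2 + r*(2 - 6*I) - 12*I)/(r + 3*I)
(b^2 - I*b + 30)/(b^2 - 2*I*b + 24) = (b + 5*I)/(b + 4*I)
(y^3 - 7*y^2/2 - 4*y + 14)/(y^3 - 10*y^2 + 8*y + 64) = (y^2 - 11*y/2 + 7)/(y^2 - 12*y + 32)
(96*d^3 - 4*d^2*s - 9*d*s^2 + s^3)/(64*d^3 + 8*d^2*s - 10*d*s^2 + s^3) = (3*d + s)/(2*d + s)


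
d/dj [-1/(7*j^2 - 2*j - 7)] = 2*(7*j - 1)/(-7*j^2 + 2*j + 7)^2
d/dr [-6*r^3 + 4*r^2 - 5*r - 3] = -18*r^2 + 8*r - 5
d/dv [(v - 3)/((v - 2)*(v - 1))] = (-v^2 + 6*v - 7)/(v^4 - 6*v^3 + 13*v^2 - 12*v + 4)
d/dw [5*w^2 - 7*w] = 10*w - 7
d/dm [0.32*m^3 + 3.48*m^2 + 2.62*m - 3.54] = 0.96*m^2 + 6.96*m + 2.62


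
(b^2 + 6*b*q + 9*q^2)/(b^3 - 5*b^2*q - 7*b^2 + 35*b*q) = (b^2 + 6*b*q + 9*q^2)/(b*(b^2 - 5*b*q - 7*b + 35*q))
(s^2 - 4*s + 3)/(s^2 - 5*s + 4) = (s - 3)/(s - 4)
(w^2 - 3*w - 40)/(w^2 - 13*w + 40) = (w + 5)/(w - 5)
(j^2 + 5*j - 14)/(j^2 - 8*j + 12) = (j + 7)/(j - 6)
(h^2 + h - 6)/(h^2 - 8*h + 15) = (h^2 + h - 6)/(h^2 - 8*h + 15)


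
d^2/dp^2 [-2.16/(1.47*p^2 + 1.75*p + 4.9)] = (9.335088*p^2 + 11.1132*p - 2.16*(2.94*p + 1.75)*(5.88*p + 3.5) + 31.11696)/(1.47*p^2 + 1.75*p + 4.9)^3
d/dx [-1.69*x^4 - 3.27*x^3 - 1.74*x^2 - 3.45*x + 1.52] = -6.76*x^3 - 9.81*x^2 - 3.48*x - 3.45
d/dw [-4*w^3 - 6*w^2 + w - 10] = -12*w^2 - 12*w + 1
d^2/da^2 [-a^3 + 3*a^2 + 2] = 6 - 6*a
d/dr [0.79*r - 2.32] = 0.790000000000000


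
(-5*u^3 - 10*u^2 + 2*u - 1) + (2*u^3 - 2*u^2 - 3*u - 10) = -3*u^3 - 12*u^2 - u - 11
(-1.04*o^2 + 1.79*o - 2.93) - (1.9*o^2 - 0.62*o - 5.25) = -2.94*o^2 + 2.41*o + 2.32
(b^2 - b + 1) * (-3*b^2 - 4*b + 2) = -3*b^4 - b^3 + 3*b^2 - 6*b + 2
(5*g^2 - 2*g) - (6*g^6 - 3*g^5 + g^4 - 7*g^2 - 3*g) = -6*g^6 + 3*g^5 - g^4 + 12*g^2 + g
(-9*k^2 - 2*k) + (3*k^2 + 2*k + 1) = 1 - 6*k^2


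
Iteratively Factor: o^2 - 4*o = (o)*(o - 4)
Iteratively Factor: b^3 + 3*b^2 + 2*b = (b + 1)*(b^2 + 2*b) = b*(b + 1)*(b + 2)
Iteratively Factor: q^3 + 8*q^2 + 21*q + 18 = (q + 2)*(q^2 + 6*q + 9) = (q + 2)*(q + 3)*(q + 3)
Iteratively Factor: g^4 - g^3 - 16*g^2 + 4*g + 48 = (g + 3)*(g^3 - 4*g^2 - 4*g + 16) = (g - 4)*(g + 3)*(g^2 - 4) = (g - 4)*(g - 2)*(g + 3)*(g + 2)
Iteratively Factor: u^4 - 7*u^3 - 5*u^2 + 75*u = (u + 3)*(u^3 - 10*u^2 + 25*u) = (u - 5)*(u + 3)*(u^2 - 5*u) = (u - 5)^2*(u + 3)*(u)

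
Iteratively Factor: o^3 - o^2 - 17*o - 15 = (o + 1)*(o^2 - 2*o - 15) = (o - 5)*(o + 1)*(o + 3)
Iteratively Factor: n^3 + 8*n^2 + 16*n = (n + 4)*(n^2 + 4*n) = (n + 4)^2*(n)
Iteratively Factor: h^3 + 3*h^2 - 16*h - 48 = (h + 3)*(h^2 - 16) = (h - 4)*(h + 3)*(h + 4)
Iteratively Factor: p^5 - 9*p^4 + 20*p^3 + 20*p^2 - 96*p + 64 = (p - 1)*(p^4 - 8*p^3 + 12*p^2 + 32*p - 64) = (p - 4)*(p - 1)*(p^3 - 4*p^2 - 4*p + 16) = (p - 4)*(p - 2)*(p - 1)*(p^2 - 2*p - 8) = (p - 4)^2*(p - 2)*(p - 1)*(p + 2)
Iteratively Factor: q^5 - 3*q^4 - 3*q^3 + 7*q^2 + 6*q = (q + 1)*(q^4 - 4*q^3 + q^2 + 6*q) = (q - 3)*(q + 1)*(q^3 - q^2 - 2*q) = q*(q - 3)*(q + 1)*(q^2 - q - 2) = q*(q - 3)*(q + 1)^2*(q - 2)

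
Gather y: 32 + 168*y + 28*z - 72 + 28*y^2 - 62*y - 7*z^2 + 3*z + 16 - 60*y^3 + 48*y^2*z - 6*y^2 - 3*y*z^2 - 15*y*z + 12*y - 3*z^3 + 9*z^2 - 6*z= -60*y^3 + y^2*(48*z + 22) + y*(-3*z^2 - 15*z + 118) - 3*z^3 + 2*z^2 + 25*z - 24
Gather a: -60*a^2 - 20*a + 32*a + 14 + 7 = -60*a^2 + 12*a + 21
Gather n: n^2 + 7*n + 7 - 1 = n^2 + 7*n + 6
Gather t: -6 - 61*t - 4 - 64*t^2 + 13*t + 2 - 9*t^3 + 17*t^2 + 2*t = -9*t^3 - 47*t^2 - 46*t - 8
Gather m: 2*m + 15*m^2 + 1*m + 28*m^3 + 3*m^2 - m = 28*m^3 + 18*m^2 + 2*m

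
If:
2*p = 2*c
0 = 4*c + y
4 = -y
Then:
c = 1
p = 1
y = -4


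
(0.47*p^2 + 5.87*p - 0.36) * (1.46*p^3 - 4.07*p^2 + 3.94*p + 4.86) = 0.6862*p^5 + 6.6573*p^4 - 22.5647*p^3 + 26.8772*p^2 + 27.1098*p - 1.7496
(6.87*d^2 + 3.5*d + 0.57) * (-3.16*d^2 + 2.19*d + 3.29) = -21.7092*d^4 + 3.9853*d^3 + 28.4661*d^2 + 12.7633*d + 1.8753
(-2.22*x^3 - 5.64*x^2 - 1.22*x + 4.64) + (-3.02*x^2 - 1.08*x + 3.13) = -2.22*x^3 - 8.66*x^2 - 2.3*x + 7.77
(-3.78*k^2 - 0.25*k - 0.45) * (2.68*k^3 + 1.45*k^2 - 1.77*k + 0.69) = -10.1304*k^5 - 6.151*k^4 + 5.1221*k^3 - 2.8182*k^2 + 0.624*k - 0.3105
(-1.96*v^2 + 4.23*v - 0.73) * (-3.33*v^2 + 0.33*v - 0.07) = 6.5268*v^4 - 14.7327*v^3 + 3.964*v^2 - 0.537*v + 0.0511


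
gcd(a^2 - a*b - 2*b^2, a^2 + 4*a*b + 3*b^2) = a + b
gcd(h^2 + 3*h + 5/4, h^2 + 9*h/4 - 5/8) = h + 5/2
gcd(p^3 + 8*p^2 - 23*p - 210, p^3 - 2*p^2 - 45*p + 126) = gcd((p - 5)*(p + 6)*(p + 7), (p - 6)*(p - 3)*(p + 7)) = p + 7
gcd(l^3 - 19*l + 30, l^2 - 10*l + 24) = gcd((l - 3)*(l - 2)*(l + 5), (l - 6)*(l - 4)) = 1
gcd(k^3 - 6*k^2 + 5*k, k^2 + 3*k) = k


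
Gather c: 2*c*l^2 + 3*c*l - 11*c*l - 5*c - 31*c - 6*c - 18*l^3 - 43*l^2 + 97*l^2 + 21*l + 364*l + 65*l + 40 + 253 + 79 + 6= c*(2*l^2 - 8*l - 42) - 18*l^3 + 54*l^2 + 450*l + 378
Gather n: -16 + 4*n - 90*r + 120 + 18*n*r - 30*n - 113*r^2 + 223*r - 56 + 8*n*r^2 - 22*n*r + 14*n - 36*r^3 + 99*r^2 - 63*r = n*(8*r^2 - 4*r - 12) - 36*r^3 - 14*r^2 + 70*r + 48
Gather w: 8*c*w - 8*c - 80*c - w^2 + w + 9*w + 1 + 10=-88*c - w^2 + w*(8*c + 10) + 11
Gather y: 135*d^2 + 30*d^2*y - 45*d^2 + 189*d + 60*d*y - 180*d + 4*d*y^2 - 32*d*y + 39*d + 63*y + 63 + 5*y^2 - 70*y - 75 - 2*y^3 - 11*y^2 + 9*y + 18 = 90*d^2 + 48*d - 2*y^3 + y^2*(4*d - 6) + y*(30*d^2 + 28*d + 2) + 6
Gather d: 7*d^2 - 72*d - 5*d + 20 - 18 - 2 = 7*d^2 - 77*d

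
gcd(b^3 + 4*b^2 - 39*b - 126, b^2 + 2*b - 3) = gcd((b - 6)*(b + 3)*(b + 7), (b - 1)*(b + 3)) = b + 3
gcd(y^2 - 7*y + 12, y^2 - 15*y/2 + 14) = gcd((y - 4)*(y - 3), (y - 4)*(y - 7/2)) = y - 4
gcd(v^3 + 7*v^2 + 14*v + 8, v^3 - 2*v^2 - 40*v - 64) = v^2 + 6*v + 8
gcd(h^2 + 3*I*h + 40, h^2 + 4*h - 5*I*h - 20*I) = h - 5*I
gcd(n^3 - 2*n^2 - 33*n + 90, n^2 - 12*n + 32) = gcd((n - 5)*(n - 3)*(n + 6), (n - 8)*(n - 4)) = 1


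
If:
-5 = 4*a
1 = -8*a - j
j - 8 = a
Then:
No Solution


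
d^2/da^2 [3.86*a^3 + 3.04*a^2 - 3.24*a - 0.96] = 23.16*a + 6.08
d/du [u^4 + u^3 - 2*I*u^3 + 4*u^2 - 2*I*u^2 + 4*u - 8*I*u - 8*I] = 4*u^3 + u^2*(3 - 6*I) + 4*u*(2 - I) + 4 - 8*I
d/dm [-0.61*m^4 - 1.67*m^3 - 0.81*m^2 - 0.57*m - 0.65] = -2.44*m^3 - 5.01*m^2 - 1.62*m - 0.57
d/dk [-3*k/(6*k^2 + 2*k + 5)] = 3*(6*k^2 - 5)/(36*k^4 + 24*k^3 + 64*k^2 + 20*k + 25)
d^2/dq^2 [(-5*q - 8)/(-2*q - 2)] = 3/(q + 1)^3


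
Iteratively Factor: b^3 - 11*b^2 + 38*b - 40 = (b - 4)*(b^2 - 7*b + 10) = (b - 5)*(b - 4)*(b - 2)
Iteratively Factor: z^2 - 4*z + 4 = (z - 2)*(z - 2)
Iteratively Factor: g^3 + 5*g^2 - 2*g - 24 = (g - 2)*(g^2 + 7*g + 12) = (g - 2)*(g + 4)*(g + 3)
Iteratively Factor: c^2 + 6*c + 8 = (c + 4)*(c + 2)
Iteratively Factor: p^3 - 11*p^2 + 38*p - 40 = (p - 4)*(p^2 - 7*p + 10) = (p - 4)*(p - 2)*(p - 5)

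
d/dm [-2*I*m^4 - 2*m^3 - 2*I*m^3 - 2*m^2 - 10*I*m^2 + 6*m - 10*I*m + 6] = -8*I*m^3 + m^2*(-6 - 6*I) + m*(-4 - 20*I) + 6 - 10*I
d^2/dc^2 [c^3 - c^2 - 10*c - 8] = 6*c - 2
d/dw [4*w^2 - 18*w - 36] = 8*w - 18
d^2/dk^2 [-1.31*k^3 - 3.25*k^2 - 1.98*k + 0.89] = -7.86*k - 6.5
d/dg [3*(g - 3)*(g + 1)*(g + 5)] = 9*g^2 + 18*g - 39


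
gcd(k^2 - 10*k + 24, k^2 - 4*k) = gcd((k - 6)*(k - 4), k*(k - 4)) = k - 4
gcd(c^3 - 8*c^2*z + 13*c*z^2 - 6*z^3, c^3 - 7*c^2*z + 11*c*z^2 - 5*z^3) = c^2 - 2*c*z + z^2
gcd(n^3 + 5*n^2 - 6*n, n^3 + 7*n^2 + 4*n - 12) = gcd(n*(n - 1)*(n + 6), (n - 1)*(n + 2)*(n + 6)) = n^2 + 5*n - 6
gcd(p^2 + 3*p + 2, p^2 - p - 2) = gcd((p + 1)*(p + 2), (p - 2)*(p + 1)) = p + 1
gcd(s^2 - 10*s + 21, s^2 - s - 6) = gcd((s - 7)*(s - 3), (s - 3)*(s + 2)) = s - 3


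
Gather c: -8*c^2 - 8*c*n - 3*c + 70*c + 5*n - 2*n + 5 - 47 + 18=-8*c^2 + c*(67 - 8*n) + 3*n - 24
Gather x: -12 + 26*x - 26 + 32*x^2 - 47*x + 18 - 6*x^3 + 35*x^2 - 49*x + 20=-6*x^3 + 67*x^2 - 70*x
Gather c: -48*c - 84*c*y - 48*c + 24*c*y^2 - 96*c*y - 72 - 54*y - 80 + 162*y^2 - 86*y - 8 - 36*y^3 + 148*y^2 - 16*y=c*(24*y^2 - 180*y - 96) - 36*y^3 + 310*y^2 - 156*y - 160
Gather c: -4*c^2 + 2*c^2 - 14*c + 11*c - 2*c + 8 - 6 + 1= -2*c^2 - 5*c + 3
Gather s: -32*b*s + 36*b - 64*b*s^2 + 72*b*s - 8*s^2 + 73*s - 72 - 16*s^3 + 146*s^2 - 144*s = 36*b - 16*s^3 + s^2*(138 - 64*b) + s*(40*b - 71) - 72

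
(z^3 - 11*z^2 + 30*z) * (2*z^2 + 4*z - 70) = 2*z^5 - 18*z^4 - 54*z^3 + 890*z^2 - 2100*z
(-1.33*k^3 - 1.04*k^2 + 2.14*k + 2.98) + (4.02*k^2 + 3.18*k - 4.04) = -1.33*k^3 + 2.98*k^2 + 5.32*k - 1.06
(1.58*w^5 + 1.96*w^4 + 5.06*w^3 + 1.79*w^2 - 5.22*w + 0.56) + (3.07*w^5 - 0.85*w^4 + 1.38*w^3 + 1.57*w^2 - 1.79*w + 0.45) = 4.65*w^5 + 1.11*w^4 + 6.44*w^3 + 3.36*w^2 - 7.01*w + 1.01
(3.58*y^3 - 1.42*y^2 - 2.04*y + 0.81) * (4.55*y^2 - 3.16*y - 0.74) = 16.289*y^5 - 17.7738*y^4 - 7.444*y^3 + 11.1827*y^2 - 1.05*y - 0.5994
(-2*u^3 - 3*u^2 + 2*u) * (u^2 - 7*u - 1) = -2*u^5 + 11*u^4 + 25*u^3 - 11*u^2 - 2*u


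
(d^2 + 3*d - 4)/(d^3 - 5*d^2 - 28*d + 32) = 1/(d - 8)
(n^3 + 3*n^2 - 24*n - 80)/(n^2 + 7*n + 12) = (n^2 - n - 20)/(n + 3)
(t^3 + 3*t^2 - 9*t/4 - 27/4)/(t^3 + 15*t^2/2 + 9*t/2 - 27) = (t + 3/2)/(t + 6)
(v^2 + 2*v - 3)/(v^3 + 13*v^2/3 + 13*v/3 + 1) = 3*(v - 1)/(3*v^2 + 4*v + 1)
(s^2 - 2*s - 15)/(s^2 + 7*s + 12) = (s - 5)/(s + 4)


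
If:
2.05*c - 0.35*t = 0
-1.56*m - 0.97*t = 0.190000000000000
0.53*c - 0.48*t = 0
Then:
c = 0.00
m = -0.12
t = 0.00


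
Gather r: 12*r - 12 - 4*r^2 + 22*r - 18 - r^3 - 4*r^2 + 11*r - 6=-r^3 - 8*r^2 + 45*r - 36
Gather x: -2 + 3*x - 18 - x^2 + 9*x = -x^2 + 12*x - 20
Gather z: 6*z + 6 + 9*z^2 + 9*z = 9*z^2 + 15*z + 6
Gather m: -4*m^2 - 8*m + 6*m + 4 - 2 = -4*m^2 - 2*m + 2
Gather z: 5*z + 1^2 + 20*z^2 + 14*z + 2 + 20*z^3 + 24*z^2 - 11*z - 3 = 20*z^3 + 44*z^2 + 8*z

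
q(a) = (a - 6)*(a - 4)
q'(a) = 2*a - 10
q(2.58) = 4.86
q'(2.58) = -4.84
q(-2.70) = 58.29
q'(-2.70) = -15.40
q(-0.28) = 26.88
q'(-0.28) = -10.56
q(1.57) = 10.76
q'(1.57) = -6.86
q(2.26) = 6.51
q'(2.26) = -5.48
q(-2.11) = 49.55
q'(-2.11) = -14.22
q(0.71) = 17.40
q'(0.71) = -8.58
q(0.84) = 16.31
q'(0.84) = -8.32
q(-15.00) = 399.00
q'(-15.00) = -40.00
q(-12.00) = 288.00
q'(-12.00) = -34.00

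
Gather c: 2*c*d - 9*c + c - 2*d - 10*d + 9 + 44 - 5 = c*(2*d - 8) - 12*d + 48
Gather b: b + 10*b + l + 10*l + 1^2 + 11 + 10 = 11*b + 11*l + 22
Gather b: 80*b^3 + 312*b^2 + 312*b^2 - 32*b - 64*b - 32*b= 80*b^3 + 624*b^2 - 128*b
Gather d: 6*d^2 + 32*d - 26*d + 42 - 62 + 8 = 6*d^2 + 6*d - 12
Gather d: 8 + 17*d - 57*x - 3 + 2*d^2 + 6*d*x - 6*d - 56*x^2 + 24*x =2*d^2 + d*(6*x + 11) - 56*x^2 - 33*x + 5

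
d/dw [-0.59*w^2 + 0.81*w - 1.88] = 0.81 - 1.18*w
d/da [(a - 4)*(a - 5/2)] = 2*a - 13/2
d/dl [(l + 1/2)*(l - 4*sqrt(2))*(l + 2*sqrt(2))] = 3*l^2 - 4*sqrt(2)*l + l - 16 - sqrt(2)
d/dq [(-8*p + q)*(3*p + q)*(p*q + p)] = p*(-24*p^2 - 10*p*q - 5*p + 3*q^2 + 2*q)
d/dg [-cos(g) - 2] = sin(g)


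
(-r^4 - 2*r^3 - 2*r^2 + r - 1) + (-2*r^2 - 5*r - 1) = -r^4 - 2*r^3 - 4*r^2 - 4*r - 2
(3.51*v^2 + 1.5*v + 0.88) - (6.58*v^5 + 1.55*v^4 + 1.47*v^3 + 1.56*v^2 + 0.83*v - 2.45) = -6.58*v^5 - 1.55*v^4 - 1.47*v^3 + 1.95*v^2 + 0.67*v + 3.33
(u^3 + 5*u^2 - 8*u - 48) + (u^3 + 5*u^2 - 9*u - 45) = 2*u^3 + 10*u^2 - 17*u - 93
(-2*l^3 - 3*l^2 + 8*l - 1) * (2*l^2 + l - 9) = -4*l^5 - 8*l^4 + 31*l^3 + 33*l^2 - 73*l + 9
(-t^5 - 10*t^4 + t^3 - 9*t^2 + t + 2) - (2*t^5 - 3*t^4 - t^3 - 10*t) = -3*t^5 - 7*t^4 + 2*t^3 - 9*t^2 + 11*t + 2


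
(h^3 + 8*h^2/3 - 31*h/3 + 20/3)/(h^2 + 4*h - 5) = h - 4/3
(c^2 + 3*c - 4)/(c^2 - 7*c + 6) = (c + 4)/(c - 6)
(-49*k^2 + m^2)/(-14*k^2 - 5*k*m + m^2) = (7*k + m)/(2*k + m)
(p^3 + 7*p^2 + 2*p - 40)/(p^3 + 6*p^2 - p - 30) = (p + 4)/(p + 3)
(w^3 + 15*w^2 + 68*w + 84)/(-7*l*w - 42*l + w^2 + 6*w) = (w^2 + 9*w + 14)/(-7*l + w)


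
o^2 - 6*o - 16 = (o - 8)*(o + 2)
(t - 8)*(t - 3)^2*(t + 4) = t^4 - 10*t^3 + t^2 + 156*t - 288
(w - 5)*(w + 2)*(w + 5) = w^3 + 2*w^2 - 25*w - 50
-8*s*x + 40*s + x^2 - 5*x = (-8*s + x)*(x - 5)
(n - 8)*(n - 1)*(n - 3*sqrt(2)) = n^3 - 9*n^2 - 3*sqrt(2)*n^2 + 8*n + 27*sqrt(2)*n - 24*sqrt(2)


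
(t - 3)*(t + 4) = t^2 + t - 12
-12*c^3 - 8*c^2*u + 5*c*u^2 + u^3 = (-2*c + u)*(c + u)*(6*c + u)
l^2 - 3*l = l*(l - 3)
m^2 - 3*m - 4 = (m - 4)*(m + 1)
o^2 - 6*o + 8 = (o - 4)*(o - 2)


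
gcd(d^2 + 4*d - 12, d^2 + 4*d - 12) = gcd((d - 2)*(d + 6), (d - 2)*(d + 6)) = d^2 + 4*d - 12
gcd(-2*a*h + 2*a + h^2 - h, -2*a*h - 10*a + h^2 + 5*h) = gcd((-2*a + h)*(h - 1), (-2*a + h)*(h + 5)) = 2*a - h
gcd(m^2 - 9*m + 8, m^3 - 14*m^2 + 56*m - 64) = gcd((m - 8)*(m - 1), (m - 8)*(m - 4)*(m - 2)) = m - 8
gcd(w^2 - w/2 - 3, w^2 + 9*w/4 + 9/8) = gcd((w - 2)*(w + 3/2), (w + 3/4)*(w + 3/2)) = w + 3/2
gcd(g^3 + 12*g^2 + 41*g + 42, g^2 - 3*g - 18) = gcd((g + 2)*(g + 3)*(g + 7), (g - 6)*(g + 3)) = g + 3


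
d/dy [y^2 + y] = 2*y + 1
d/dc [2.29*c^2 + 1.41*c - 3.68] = 4.58*c + 1.41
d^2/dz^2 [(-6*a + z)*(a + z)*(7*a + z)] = 4*a + 6*z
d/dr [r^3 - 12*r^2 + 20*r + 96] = 3*r^2 - 24*r + 20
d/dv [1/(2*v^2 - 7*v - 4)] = (7 - 4*v)/(-2*v^2 + 7*v + 4)^2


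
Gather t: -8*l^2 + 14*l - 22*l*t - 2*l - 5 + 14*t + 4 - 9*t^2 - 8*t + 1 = -8*l^2 + 12*l - 9*t^2 + t*(6 - 22*l)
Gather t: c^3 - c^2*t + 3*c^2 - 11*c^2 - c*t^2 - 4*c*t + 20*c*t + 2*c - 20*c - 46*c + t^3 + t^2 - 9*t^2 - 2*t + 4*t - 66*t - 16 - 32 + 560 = c^3 - 8*c^2 - 64*c + t^3 + t^2*(-c - 8) + t*(-c^2 + 16*c - 64) + 512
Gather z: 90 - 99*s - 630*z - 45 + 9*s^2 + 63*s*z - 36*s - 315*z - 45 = 9*s^2 - 135*s + z*(63*s - 945)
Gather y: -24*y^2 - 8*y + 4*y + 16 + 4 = -24*y^2 - 4*y + 20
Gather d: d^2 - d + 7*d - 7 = d^2 + 6*d - 7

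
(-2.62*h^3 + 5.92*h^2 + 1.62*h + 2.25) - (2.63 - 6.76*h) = -2.62*h^3 + 5.92*h^2 + 8.38*h - 0.38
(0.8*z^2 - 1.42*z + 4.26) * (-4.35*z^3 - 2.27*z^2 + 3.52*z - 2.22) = -3.48*z^5 + 4.361*z^4 - 12.4916*z^3 - 16.4446*z^2 + 18.1476*z - 9.4572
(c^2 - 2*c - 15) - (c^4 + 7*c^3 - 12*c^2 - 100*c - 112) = -c^4 - 7*c^3 + 13*c^2 + 98*c + 97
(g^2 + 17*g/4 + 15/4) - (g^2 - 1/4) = 17*g/4 + 4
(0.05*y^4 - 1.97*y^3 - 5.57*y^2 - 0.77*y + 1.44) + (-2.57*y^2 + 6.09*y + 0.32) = 0.05*y^4 - 1.97*y^3 - 8.14*y^2 + 5.32*y + 1.76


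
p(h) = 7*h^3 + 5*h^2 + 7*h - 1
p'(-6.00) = 703.00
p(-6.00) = -1375.00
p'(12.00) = 3151.00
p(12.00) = 12899.00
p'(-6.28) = 772.41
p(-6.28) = -1581.48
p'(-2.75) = 138.31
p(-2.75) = -128.02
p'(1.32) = 56.79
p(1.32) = 33.05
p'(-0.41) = 6.43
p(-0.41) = -3.51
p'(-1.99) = 70.26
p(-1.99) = -50.29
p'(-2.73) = 136.21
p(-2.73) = -125.27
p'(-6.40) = 803.16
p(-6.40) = -1676.01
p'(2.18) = 128.60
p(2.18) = 110.54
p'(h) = 21*h^2 + 10*h + 7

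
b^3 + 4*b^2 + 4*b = b*(b + 2)^2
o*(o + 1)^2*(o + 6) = o^4 + 8*o^3 + 13*o^2 + 6*o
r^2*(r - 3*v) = r^3 - 3*r^2*v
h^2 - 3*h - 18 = (h - 6)*(h + 3)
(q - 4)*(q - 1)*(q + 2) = q^3 - 3*q^2 - 6*q + 8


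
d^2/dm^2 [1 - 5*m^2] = -10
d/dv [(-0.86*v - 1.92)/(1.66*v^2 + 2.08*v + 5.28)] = (1.4276*v^2 + 6.3744*v - 0.5472)/(2.7556*v^4 + 6.9056*v^3 + 21.856*v^2 + 21.9648*v + 27.8784)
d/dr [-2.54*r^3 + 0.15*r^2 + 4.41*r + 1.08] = -7.62*r^2 + 0.3*r + 4.41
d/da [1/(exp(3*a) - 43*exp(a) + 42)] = (43 - 3*exp(2*a))*exp(a)/(exp(3*a) - 43*exp(a) + 42)^2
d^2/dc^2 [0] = 0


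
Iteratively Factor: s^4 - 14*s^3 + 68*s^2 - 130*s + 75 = (s - 5)*(s^3 - 9*s^2 + 23*s - 15) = (s - 5)*(s - 1)*(s^2 - 8*s + 15) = (s - 5)^2*(s - 1)*(s - 3)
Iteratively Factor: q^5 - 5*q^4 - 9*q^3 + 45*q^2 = (q + 3)*(q^4 - 8*q^3 + 15*q^2) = (q - 5)*(q + 3)*(q^3 - 3*q^2) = (q - 5)*(q - 3)*(q + 3)*(q^2) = q*(q - 5)*(q - 3)*(q + 3)*(q)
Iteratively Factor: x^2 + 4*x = (x)*(x + 4)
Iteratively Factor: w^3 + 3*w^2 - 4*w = (w + 4)*(w^2 - w) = (w - 1)*(w + 4)*(w)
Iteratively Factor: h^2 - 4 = (h + 2)*(h - 2)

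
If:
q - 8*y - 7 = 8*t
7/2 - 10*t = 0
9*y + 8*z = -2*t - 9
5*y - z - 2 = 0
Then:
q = 379/35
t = 7/20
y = 9/70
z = -19/14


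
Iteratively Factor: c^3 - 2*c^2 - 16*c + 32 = (c + 4)*(c^2 - 6*c + 8) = (c - 2)*(c + 4)*(c - 4)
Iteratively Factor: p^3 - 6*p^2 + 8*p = (p - 2)*(p^2 - 4*p) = p*(p - 2)*(p - 4)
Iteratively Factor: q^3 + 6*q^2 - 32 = (q + 4)*(q^2 + 2*q - 8) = (q + 4)^2*(q - 2)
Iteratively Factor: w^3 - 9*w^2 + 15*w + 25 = (w - 5)*(w^2 - 4*w - 5) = (w - 5)^2*(w + 1)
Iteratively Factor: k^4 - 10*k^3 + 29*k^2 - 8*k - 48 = (k - 4)*(k^3 - 6*k^2 + 5*k + 12) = (k - 4)*(k - 3)*(k^2 - 3*k - 4) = (k - 4)^2*(k - 3)*(k + 1)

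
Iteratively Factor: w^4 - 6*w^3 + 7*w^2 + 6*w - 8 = (w - 4)*(w^3 - 2*w^2 - w + 2) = (w - 4)*(w - 1)*(w^2 - w - 2) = (w - 4)*(w - 2)*(w - 1)*(w + 1)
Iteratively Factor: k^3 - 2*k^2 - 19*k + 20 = (k - 1)*(k^2 - k - 20) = (k - 5)*(k - 1)*(k + 4)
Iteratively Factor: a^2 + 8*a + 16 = (a + 4)*(a + 4)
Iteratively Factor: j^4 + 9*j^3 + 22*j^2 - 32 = (j + 2)*(j^3 + 7*j^2 + 8*j - 16) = (j - 1)*(j + 2)*(j^2 + 8*j + 16) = (j - 1)*(j + 2)*(j + 4)*(j + 4)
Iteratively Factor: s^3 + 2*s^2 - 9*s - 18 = (s + 2)*(s^2 - 9) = (s - 3)*(s + 2)*(s + 3)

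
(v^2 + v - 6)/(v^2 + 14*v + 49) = (v^2 + v - 6)/(v^2 + 14*v + 49)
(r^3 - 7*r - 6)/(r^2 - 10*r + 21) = (r^2 + 3*r + 2)/(r - 7)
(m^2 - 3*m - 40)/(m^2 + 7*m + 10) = (m - 8)/(m + 2)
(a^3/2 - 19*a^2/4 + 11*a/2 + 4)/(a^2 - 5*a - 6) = (-2*a^3 + 19*a^2 - 22*a - 16)/(4*(-a^2 + 5*a + 6))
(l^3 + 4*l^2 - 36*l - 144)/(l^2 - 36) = l + 4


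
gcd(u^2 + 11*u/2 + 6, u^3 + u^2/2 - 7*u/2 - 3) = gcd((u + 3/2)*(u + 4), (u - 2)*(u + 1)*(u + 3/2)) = u + 3/2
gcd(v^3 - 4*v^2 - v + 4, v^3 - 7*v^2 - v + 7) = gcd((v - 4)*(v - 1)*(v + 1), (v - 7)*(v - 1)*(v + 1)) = v^2 - 1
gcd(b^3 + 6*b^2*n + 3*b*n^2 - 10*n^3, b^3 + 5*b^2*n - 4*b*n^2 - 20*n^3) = b^2 + 7*b*n + 10*n^2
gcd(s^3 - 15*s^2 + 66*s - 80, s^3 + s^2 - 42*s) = 1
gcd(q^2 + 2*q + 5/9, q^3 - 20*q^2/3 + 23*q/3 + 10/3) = q + 1/3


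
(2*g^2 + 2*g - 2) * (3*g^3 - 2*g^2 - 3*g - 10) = 6*g^5 + 2*g^4 - 16*g^3 - 22*g^2 - 14*g + 20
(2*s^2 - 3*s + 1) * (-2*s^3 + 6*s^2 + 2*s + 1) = -4*s^5 + 18*s^4 - 16*s^3 + 2*s^2 - s + 1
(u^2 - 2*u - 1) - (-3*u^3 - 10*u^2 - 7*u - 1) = 3*u^3 + 11*u^2 + 5*u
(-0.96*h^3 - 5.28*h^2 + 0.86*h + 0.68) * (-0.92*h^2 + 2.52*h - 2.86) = 0.8832*h^5 + 2.4384*h^4 - 11.3512*h^3 + 16.6424*h^2 - 0.746*h - 1.9448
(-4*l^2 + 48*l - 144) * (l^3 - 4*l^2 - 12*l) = -4*l^5 + 64*l^4 - 288*l^3 + 1728*l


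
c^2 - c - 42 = (c - 7)*(c + 6)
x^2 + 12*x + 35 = (x + 5)*(x + 7)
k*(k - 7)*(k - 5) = k^3 - 12*k^2 + 35*k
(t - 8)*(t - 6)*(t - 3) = t^3 - 17*t^2 + 90*t - 144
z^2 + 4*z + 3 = (z + 1)*(z + 3)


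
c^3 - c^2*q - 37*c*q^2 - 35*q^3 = (c - 7*q)*(c + q)*(c + 5*q)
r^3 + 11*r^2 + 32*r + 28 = (r + 2)^2*(r + 7)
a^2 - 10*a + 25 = (a - 5)^2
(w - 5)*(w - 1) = w^2 - 6*w + 5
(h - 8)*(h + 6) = h^2 - 2*h - 48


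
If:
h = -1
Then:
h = -1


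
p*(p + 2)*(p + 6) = p^3 + 8*p^2 + 12*p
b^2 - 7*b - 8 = (b - 8)*(b + 1)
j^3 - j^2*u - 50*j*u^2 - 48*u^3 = (j - 8*u)*(j + u)*(j + 6*u)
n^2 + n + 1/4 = (n + 1/2)^2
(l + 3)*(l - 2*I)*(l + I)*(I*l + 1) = I*l^4 + 2*l^3 + 3*I*l^3 + 6*l^2 + I*l^2 + 2*l + 3*I*l + 6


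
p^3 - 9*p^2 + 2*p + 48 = (p - 8)*(p - 3)*(p + 2)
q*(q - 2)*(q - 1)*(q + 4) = q^4 + q^3 - 10*q^2 + 8*q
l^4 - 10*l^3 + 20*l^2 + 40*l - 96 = (l - 6)*(l - 4)*(l - 2)*(l + 2)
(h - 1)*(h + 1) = h^2 - 1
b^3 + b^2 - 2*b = b*(b - 1)*(b + 2)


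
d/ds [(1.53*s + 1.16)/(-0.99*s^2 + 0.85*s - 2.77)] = (1.5147*s^2 + 2.2968*s - 5.2241)/(0.9801*s^4 - 1.683*s^3 + 6.2071*s^2 - 4.709*s + 7.6729)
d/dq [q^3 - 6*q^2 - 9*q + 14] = 3*q^2 - 12*q - 9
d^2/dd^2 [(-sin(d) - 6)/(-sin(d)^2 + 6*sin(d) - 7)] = (-sin(d)^5 - 30*sin(d)^4 + 152*sin(d)^3 - 54*sin(d)^2 - 559*sin(d) + 432)/(sin(d)^2 - 6*sin(d) + 7)^3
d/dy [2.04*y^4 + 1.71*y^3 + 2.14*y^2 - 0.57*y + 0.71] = 8.16*y^3 + 5.13*y^2 + 4.28*y - 0.57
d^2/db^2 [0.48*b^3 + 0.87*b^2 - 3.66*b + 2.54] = 2.88*b + 1.74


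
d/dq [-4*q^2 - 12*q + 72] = -8*q - 12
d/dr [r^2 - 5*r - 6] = 2*r - 5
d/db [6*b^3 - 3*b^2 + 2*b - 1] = 18*b^2 - 6*b + 2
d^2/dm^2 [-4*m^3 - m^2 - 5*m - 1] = -24*m - 2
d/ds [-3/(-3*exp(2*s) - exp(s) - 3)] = (-18*exp(s) - 3)*exp(s)/(3*exp(2*s) + exp(s) + 3)^2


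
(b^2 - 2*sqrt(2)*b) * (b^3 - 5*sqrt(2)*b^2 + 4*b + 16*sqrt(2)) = b^5 - 7*sqrt(2)*b^4 + 24*b^3 + 8*sqrt(2)*b^2 - 64*b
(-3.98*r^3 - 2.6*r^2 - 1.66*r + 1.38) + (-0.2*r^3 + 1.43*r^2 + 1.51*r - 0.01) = -4.18*r^3 - 1.17*r^2 - 0.15*r + 1.37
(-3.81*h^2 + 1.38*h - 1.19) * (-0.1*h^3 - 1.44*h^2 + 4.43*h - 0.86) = 0.381*h^5 + 5.3484*h^4 - 18.7465*h^3 + 11.1036*h^2 - 6.4585*h + 1.0234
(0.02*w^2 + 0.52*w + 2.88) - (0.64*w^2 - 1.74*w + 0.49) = -0.62*w^2 + 2.26*w + 2.39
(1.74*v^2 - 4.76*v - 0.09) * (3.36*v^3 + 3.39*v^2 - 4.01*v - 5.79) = 5.8464*v^5 - 10.095*v^4 - 23.4162*v^3 + 8.7079*v^2 + 27.9213*v + 0.5211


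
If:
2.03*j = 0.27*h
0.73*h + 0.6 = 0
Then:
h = -0.82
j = -0.11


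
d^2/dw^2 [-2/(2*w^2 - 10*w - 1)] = 8*(-2*w^2 + 10*w + 2*(2*w - 5)^2 + 1)/(-2*w^2 + 10*w + 1)^3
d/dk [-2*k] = -2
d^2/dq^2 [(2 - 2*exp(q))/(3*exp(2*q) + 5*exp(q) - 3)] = (-18*exp(4*q) + 102*exp(3*q) - 18*exp(2*q) + 92*exp(q) + 12)*exp(q)/(27*exp(6*q) + 135*exp(5*q) + 144*exp(4*q) - 145*exp(3*q) - 144*exp(2*q) + 135*exp(q) - 27)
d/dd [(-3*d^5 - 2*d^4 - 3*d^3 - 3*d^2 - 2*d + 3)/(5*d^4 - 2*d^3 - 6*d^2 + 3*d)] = (-15*d^8 + 12*d^7 + 73*d^6 + 18*d^5 + 24*d^4 - 86*d^3 - 3*d^2 + 36*d - 9)/(d^2*(25*d^6 - 20*d^5 - 56*d^4 + 54*d^3 + 24*d^2 - 36*d + 9))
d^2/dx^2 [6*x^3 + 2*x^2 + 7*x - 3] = 36*x + 4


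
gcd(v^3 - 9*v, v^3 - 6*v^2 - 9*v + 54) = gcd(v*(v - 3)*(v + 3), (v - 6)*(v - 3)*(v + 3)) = v^2 - 9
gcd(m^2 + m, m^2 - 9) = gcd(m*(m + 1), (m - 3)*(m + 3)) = 1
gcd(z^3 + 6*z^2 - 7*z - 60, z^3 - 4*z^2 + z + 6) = z - 3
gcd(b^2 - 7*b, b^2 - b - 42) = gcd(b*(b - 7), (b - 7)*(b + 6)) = b - 7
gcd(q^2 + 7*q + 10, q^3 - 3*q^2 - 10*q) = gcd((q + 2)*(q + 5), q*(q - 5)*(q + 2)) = q + 2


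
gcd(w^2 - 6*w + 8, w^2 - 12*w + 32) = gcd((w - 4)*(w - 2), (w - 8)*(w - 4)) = w - 4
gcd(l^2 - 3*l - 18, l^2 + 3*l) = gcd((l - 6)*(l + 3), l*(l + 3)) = l + 3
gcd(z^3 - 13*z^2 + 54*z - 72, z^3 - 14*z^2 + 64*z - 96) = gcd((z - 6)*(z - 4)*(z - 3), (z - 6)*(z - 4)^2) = z^2 - 10*z + 24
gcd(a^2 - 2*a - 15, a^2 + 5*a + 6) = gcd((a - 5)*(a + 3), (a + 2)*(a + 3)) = a + 3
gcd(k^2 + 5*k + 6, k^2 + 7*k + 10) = k + 2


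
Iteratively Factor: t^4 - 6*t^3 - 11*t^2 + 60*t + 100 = (t - 5)*(t^3 - t^2 - 16*t - 20) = (t - 5)^2*(t^2 + 4*t + 4) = (t - 5)^2*(t + 2)*(t + 2)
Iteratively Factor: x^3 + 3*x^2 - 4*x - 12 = (x - 2)*(x^2 + 5*x + 6) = (x - 2)*(x + 3)*(x + 2)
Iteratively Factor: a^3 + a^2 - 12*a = (a + 4)*(a^2 - 3*a) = a*(a + 4)*(a - 3)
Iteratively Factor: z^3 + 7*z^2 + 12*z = (z)*(z^2 + 7*z + 12) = z*(z + 4)*(z + 3)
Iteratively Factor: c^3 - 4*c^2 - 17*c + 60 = (c + 4)*(c^2 - 8*c + 15) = (c - 3)*(c + 4)*(c - 5)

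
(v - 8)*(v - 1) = v^2 - 9*v + 8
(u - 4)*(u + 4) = u^2 - 16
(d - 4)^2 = d^2 - 8*d + 16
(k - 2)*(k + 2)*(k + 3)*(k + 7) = k^4 + 10*k^3 + 17*k^2 - 40*k - 84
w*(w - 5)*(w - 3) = w^3 - 8*w^2 + 15*w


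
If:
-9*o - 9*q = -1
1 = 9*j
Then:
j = 1/9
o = 1/9 - q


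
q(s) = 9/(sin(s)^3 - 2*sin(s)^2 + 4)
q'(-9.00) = 1.37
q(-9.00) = 2.51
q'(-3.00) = 0.36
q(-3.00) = 2.27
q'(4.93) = -9.73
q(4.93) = 7.74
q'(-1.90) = 10.16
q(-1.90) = 6.61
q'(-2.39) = 3.59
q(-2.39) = 3.27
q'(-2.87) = 0.76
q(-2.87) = 2.35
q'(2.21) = -0.66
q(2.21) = 2.79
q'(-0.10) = -0.24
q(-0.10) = 2.26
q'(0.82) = 0.74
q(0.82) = 2.71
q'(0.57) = 0.76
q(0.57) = 2.52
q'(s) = 9*(-3*sin(s)^2*cos(s) + 4*sin(s)*cos(s))/(sin(s)^3 - 2*sin(s)^2 + 4)^2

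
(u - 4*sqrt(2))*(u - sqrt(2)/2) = u^2 - 9*sqrt(2)*u/2 + 4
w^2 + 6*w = w*(w + 6)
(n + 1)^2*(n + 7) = n^3 + 9*n^2 + 15*n + 7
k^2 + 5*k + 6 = (k + 2)*(k + 3)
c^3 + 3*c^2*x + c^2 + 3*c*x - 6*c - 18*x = (c - 2)*(c + 3)*(c + 3*x)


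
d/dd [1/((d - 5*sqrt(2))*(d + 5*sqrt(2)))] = -2*d/(d^4 - 100*d^2 + 2500)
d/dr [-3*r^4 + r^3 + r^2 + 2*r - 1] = -12*r^3 + 3*r^2 + 2*r + 2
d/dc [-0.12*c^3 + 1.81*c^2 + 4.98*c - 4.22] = -0.36*c^2 + 3.62*c + 4.98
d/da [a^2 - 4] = 2*a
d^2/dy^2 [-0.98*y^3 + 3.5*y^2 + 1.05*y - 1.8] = 7.0 - 5.88*y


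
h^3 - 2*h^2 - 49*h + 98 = (h - 7)*(h - 2)*(h + 7)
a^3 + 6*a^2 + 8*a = a*(a + 2)*(a + 4)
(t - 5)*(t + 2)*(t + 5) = t^3 + 2*t^2 - 25*t - 50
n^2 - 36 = (n - 6)*(n + 6)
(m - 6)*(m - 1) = m^2 - 7*m + 6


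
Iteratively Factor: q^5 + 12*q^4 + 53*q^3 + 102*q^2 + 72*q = (q + 2)*(q^4 + 10*q^3 + 33*q^2 + 36*q) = q*(q + 2)*(q^3 + 10*q^2 + 33*q + 36) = q*(q + 2)*(q + 3)*(q^2 + 7*q + 12) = q*(q + 2)*(q + 3)^2*(q + 4)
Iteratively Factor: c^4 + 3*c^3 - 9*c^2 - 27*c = (c + 3)*(c^3 - 9*c) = c*(c + 3)*(c^2 - 9) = c*(c + 3)^2*(c - 3)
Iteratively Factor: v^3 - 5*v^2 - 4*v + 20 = (v + 2)*(v^2 - 7*v + 10) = (v - 2)*(v + 2)*(v - 5)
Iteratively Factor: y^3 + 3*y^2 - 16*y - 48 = (y + 4)*(y^2 - y - 12) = (y + 3)*(y + 4)*(y - 4)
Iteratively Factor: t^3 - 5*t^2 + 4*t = (t - 1)*(t^2 - 4*t) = t*(t - 1)*(t - 4)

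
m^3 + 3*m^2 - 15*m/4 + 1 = (m - 1/2)^2*(m + 4)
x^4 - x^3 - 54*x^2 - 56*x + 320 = (x - 8)*(x - 2)*(x + 4)*(x + 5)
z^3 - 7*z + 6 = (z - 2)*(z - 1)*(z + 3)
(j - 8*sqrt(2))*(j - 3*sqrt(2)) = j^2 - 11*sqrt(2)*j + 48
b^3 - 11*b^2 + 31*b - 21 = (b - 7)*(b - 3)*(b - 1)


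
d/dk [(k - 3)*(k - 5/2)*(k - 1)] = 3*k^2 - 13*k + 13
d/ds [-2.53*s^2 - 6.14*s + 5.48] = -5.06*s - 6.14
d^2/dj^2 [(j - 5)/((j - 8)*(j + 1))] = 2*(j^3 - 15*j^2 + 129*j - 341)/(j^6 - 21*j^5 + 123*j^4 - 7*j^3 - 984*j^2 - 1344*j - 512)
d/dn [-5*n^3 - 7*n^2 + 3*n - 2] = -15*n^2 - 14*n + 3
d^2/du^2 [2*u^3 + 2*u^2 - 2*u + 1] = 12*u + 4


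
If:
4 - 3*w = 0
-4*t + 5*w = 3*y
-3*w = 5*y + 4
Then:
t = 43/15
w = 4/3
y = -8/5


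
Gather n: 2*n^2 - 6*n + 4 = 2*n^2 - 6*n + 4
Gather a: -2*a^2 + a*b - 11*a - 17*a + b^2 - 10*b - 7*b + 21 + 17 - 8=-2*a^2 + a*(b - 28) + b^2 - 17*b + 30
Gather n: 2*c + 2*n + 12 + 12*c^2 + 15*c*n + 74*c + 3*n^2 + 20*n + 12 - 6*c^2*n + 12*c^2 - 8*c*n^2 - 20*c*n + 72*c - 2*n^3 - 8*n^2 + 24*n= 24*c^2 + 148*c - 2*n^3 + n^2*(-8*c - 5) + n*(-6*c^2 - 5*c + 46) + 24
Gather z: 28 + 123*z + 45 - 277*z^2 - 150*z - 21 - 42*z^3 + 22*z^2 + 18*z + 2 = -42*z^3 - 255*z^2 - 9*z + 54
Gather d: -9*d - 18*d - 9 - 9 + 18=-27*d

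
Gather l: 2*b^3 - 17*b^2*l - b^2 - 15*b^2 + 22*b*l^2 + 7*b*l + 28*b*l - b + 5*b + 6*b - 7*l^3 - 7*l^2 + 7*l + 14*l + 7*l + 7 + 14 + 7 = 2*b^3 - 16*b^2 + 10*b - 7*l^3 + l^2*(22*b - 7) + l*(-17*b^2 + 35*b + 28) + 28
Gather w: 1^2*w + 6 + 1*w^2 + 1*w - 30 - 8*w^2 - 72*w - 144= -7*w^2 - 70*w - 168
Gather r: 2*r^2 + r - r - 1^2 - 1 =2*r^2 - 2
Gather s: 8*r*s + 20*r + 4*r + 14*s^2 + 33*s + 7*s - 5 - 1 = 24*r + 14*s^2 + s*(8*r + 40) - 6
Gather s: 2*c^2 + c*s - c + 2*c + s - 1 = 2*c^2 + c + s*(c + 1) - 1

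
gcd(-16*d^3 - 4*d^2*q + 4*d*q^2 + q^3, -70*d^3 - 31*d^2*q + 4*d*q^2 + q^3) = 2*d + q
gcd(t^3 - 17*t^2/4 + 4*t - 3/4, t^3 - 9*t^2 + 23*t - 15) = t^2 - 4*t + 3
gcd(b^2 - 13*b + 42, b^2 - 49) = b - 7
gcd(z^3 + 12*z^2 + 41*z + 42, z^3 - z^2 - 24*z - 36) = z^2 + 5*z + 6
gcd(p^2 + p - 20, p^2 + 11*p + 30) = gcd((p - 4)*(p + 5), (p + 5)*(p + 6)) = p + 5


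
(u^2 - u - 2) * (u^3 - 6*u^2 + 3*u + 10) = u^5 - 7*u^4 + 7*u^3 + 19*u^2 - 16*u - 20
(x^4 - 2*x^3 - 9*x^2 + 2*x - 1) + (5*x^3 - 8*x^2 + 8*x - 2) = x^4 + 3*x^3 - 17*x^2 + 10*x - 3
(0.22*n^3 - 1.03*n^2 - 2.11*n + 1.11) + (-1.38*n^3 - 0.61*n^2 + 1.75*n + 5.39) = -1.16*n^3 - 1.64*n^2 - 0.36*n + 6.5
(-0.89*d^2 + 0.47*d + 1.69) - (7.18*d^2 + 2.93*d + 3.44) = -8.07*d^2 - 2.46*d - 1.75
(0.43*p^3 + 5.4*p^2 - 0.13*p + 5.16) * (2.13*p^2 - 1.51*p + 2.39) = 0.9159*p^5 + 10.8527*p^4 - 7.4032*p^3 + 24.0931*p^2 - 8.1023*p + 12.3324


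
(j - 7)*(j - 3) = j^2 - 10*j + 21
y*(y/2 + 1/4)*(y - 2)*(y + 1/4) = y^4/2 - 5*y^3/8 - 11*y^2/16 - y/8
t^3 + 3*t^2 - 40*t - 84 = (t - 6)*(t + 2)*(t + 7)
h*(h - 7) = h^2 - 7*h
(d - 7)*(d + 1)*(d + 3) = d^3 - 3*d^2 - 25*d - 21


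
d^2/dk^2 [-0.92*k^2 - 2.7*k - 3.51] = -1.84000000000000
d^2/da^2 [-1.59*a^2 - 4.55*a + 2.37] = -3.18000000000000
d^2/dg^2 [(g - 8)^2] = 2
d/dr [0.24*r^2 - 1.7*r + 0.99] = 0.48*r - 1.7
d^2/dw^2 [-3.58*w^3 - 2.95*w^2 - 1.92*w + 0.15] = -21.48*w - 5.9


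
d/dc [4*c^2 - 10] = 8*c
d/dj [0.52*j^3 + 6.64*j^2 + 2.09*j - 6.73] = 1.56*j^2 + 13.28*j + 2.09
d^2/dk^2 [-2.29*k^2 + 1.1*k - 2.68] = -4.58000000000000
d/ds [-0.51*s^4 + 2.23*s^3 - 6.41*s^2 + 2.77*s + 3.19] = -2.04*s^3 + 6.69*s^2 - 12.82*s + 2.77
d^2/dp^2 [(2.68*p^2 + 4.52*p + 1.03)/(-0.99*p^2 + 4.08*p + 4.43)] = (-30.510216*p^3 - 76.579074*p^2 - 93.977928*p + 14.876986)/(0.970299*p^6 - 11.996424*p^5 + 36.414279*p^4 + 39.444624*p^3 - 162.944703*p^2 - 240.208776*p - 86.938307)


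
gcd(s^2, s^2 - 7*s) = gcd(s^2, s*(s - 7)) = s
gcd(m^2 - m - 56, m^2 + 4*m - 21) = m + 7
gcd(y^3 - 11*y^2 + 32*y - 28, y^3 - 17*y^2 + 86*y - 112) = y^2 - 9*y + 14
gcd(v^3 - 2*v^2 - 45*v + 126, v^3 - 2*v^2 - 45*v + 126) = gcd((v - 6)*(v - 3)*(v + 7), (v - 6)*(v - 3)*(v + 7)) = v^3 - 2*v^2 - 45*v + 126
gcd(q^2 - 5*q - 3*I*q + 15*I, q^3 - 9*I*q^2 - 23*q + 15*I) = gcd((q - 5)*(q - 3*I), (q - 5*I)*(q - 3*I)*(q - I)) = q - 3*I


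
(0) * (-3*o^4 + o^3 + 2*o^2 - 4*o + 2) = 0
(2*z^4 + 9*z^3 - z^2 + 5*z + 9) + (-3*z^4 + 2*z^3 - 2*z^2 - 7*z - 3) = -z^4 + 11*z^3 - 3*z^2 - 2*z + 6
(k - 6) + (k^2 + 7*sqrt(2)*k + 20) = k^2 + k + 7*sqrt(2)*k + 14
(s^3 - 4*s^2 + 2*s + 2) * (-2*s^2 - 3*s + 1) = -2*s^5 + 5*s^4 + 9*s^3 - 14*s^2 - 4*s + 2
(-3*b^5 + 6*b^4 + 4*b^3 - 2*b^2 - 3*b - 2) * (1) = -3*b^5 + 6*b^4 + 4*b^3 - 2*b^2 - 3*b - 2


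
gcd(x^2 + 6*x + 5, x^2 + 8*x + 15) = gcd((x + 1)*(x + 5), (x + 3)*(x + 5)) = x + 5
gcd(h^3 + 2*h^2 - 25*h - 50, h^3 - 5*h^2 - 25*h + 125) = h^2 - 25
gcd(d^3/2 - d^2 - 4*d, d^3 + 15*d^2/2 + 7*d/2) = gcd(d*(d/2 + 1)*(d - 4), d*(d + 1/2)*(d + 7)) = d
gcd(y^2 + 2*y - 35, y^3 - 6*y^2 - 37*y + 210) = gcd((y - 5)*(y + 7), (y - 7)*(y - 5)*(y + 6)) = y - 5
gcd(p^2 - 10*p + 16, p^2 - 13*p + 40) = p - 8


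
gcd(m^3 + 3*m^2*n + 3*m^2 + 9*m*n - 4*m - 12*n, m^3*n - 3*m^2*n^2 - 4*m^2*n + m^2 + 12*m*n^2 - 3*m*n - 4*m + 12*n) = 1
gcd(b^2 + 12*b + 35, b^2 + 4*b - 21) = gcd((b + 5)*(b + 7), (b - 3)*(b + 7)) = b + 7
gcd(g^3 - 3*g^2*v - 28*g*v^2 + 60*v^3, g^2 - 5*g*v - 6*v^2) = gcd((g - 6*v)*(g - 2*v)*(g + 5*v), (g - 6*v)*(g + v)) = -g + 6*v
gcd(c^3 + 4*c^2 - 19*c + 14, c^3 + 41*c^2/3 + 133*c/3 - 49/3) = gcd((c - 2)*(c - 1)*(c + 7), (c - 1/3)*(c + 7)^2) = c + 7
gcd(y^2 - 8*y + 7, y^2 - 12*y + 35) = y - 7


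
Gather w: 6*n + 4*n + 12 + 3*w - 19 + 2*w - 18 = 10*n + 5*w - 25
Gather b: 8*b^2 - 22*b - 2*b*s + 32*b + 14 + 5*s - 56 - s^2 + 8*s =8*b^2 + b*(10 - 2*s) - s^2 + 13*s - 42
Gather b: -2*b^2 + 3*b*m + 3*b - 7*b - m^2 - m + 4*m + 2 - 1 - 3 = -2*b^2 + b*(3*m - 4) - m^2 + 3*m - 2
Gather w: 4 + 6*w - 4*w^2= -4*w^2 + 6*w + 4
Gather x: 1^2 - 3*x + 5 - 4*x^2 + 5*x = -4*x^2 + 2*x + 6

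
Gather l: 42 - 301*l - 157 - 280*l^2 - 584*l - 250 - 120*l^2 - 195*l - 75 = -400*l^2 - 1080*l - 440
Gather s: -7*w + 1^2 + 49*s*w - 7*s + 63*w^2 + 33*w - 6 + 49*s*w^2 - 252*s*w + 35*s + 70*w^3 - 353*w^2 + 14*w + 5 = s*(49*w^2 - 203*w + 28) + 70*w^3 - 290*w^2 + 40*w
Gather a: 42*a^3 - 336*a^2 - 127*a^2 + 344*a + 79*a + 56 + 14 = 42*a^3 - 463*a^2 + 423*a + 70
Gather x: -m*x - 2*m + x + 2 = -2*m + x*(1 - m) + 2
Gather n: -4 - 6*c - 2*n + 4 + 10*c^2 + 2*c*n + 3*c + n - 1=10*c^2 - 3*c + n*(2*c - 1) - 1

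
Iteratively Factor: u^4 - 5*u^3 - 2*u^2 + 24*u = (u - 4)*(u^3 - u^2 - 6*u) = (u - 4)*(u - 3)*(u^2 + 2*u) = u*(u - 4)*(u - 3)*(u + 2)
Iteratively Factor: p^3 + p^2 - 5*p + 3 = (p - 1)*(p^2 + 2*p - 3) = (p - 1)^2*(p + 3)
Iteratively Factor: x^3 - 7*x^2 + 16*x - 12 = (x - 3)*(x^2 - 4*x + 4) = (x - 3)*(x - 2)*(x - 2)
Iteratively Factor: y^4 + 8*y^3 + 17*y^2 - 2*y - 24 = (y + 2)*(y^3 + 6*y^2 + 5*y - 12) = (y - 1)*(y + 2)*(y^2 + 7*y + 12) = (y - 1)*(y + 2)*(y + 3)*(y + 4)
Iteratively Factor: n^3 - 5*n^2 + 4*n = (n - 1)*(n^2 - 4*n) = (n - 4)*(n - 1)*(n)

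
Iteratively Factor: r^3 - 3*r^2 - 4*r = (r + 1)*(r^2 - 4*r) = (r - 4)*(r + 1)*(r)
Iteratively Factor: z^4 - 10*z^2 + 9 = (z + 3)*(z^3 - 3*z^2 - z + 3) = (z - 1)*(z + 3)*(z^2 - 2*z - 3) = (z - 3)*(z - 1)*(z + 3)*(z + 1)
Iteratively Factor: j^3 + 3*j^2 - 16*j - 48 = (j + 3)*(j^2 - 16) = (j + 3)*(j + 4)*(j - 4)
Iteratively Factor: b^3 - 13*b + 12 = (b - 3)*(b^2 + 3*b - 4) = (b - 3)*(b + 4)*(b - 1)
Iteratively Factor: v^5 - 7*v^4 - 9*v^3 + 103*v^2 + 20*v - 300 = (v - 5)*(v^4 - 2*v^3 - 19*v^2 + 8*v + 60) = (v - 5)^2*(v^3 + 3*v^2 - 4*v - 12) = (v - 5)^2*(v + 2)*(v^2 + v - 6) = (v - 5)^2*(v - 2)*(v + 2)*(v + 3)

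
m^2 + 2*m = m*(m + 2)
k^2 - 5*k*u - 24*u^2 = (k - 8*u)*(k + 3*u)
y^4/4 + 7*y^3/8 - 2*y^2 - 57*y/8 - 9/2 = (y/4 + 1/4)*(y - 3)*(y + 3/2)*(y + 4)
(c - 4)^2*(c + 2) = c^3 - 6*c^2 + 32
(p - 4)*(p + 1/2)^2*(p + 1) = p^4 - 2*p^3 - 27*p^2/4 - 19*p/4 - 1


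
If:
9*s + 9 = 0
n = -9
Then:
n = -9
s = -1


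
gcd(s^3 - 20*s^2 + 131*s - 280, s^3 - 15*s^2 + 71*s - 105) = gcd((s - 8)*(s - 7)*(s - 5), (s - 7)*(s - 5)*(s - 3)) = s^2 - 12*s + 35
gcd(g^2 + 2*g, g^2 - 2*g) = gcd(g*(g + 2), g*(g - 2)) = g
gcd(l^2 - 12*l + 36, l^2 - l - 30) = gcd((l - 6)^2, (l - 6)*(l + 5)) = l - 6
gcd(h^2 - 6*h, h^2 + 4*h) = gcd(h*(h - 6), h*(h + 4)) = h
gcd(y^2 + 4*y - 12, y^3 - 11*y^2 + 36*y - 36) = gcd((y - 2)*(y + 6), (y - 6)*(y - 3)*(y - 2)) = y - 2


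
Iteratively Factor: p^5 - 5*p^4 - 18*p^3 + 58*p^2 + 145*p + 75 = (p - 5)*(p^4 - 18*p^2 - 32*p - 15) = (p - 5)*(p + 1)*(p^3 - p^2 - 17*p - 15) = (p - 5)^2*(p + 1)*(p^2 + 4*p + 3) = (p - 5)^2*(p + 1)*(p + 3)*(p + 1)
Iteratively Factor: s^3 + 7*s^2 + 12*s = (s)*(s^2 + 7*s + 12) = s*(s + 3)*(s + 4)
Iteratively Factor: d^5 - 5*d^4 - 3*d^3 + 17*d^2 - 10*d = (d - 1)*(d^4 - 4*d^3 - 7*d^2 + 10*d) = (d - 1)*(d + 2)*(d^3 - 6*d^2 + 5*d) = (d - 1)^2*(d + 2)*(d^2 - 5*d) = d*(d - 1)^2*(d + 2)*(d - 5)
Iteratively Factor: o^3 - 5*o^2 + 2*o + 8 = (o - 4)*(o^2 - o - 2) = (o - 4)*(o - 2)*(o + 1)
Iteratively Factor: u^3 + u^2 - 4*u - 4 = (u + 1)*(u^2 - 4) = (u + 1)*(u + 2)*(u - 2)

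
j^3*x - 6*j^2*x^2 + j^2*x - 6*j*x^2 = j*(j - 6*x)*(j*x + x)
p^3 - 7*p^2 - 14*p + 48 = (p - 8)*(p - 2)*(p + 3)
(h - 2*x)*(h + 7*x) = h^2 + 5*h*x - 14*x^2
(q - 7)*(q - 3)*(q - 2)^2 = q^4 - 14*q^3 + 65*q^2 - 124*q + 84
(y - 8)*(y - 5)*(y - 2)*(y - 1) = y^4 - 16*y^3 + 81*y^2 - 146*y + 80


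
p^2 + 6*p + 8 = (p + 2)*(p + 4)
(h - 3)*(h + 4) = h^2 + h - 12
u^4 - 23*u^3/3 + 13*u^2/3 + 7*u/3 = u*(u - 7)*(u - 1)*(u + 1/3)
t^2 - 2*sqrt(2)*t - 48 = (t - 6*sqrt(2))*(t + 4*sqrt(2))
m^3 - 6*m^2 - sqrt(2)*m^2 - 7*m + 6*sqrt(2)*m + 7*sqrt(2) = (m - 7)*(m + 1)*(m - sqrt(2))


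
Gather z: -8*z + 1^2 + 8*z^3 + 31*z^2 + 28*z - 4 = 8*z^3 + 31*z^2 + 20*z - 3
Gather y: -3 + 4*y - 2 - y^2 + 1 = -y^2 + 4*y - 4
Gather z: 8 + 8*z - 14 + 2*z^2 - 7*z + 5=2*z^2 + z - 1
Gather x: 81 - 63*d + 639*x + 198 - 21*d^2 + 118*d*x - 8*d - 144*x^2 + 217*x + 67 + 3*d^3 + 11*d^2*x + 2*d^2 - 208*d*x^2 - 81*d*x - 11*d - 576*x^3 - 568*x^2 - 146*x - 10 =3*d^3 - 19*d^2 - 82*d - 576*x^3 + x^2*(-208*d - 712) + x*(11*d^2 + 37*d + 710) + 336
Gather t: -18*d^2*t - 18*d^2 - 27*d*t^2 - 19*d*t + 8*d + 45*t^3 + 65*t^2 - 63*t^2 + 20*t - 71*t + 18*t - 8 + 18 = -18*d^2 + 8*d + 45*t^3 + t^2*(2 - 27*d) + t*(-18*d^2 - 19*d - 33) + 10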